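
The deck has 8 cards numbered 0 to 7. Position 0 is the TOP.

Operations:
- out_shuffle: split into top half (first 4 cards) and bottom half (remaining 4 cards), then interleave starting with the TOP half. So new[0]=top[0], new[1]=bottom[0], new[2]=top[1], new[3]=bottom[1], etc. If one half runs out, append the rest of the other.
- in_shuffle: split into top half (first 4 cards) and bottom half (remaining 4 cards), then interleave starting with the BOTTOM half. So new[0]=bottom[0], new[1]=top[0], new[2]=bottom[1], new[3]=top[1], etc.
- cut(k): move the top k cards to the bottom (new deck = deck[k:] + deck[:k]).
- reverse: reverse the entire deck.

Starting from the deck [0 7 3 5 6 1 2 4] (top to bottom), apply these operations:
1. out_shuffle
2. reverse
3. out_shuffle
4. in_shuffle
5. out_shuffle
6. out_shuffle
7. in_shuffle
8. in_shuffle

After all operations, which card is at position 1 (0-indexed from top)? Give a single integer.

After op 1 (out_shuffle): [0 6 7 1 3 2 5 4]
After op 2 (reverse): [4 5 2 3 1 7 6 0]
After op 3 (out_shuffle): [4 1 5 7 2 6 3 0]
After op 4 (in_shuffle): [2 4 6 1 3 5 0 7]
After op 5 (out_shuffle): [2 3 4 5 6 0 1 7]
After op 6 (out_shuffle): [2 6 3 0 4 1 5 7]
After op 7 (in_shuffle): [4 2 1 6 5 3 7 0]
After op 8 (in_shuffle): [5 4 3 2 7 1 0 6]
Position 1: card 4.

Answer: 4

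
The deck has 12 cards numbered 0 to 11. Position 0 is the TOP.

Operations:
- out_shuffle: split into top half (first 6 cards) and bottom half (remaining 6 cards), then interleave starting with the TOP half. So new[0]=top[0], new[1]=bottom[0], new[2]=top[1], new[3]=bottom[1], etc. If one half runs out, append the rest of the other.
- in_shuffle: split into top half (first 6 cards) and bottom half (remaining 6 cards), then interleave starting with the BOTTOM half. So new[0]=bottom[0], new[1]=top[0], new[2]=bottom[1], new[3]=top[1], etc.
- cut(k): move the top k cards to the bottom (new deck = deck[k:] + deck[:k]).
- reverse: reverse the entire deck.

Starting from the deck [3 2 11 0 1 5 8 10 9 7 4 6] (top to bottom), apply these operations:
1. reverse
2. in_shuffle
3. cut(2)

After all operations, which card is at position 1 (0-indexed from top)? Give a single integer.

After op 1 (reverse): [6 4 7 9 10 8 5 1 0 11 2 3]
After op 2 (in_shuffle): [5 6 1 4 0 7 11 9 2 10 3 8]
After op 3 (cut(2)): [1 4 0 7 11 9 2 10 3 8 5 6]
Position 1: card 4.

Answer: 4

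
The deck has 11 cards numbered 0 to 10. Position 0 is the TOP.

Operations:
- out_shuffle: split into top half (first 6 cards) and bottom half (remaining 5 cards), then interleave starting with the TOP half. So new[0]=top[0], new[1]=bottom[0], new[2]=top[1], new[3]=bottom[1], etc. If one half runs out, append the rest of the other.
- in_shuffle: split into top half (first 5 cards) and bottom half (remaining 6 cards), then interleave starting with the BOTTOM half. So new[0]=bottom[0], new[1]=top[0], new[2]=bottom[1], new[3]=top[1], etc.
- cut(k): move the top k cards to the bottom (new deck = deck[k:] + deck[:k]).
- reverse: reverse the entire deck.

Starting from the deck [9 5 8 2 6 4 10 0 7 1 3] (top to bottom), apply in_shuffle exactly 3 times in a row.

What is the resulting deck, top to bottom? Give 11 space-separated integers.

After op 1 (in_shuffle): [4 9 10 5 0 8 7 2 1 6 3]
After op 2 (in_shuffle): [8 4 7 9 2 10 1 5 6 0 3]
After op 3 (in_shuffle): [10 8 1 4 5 7 6 9 0 2 3]

Answer: 10 8 1 4 5 7 6 9 0 2 3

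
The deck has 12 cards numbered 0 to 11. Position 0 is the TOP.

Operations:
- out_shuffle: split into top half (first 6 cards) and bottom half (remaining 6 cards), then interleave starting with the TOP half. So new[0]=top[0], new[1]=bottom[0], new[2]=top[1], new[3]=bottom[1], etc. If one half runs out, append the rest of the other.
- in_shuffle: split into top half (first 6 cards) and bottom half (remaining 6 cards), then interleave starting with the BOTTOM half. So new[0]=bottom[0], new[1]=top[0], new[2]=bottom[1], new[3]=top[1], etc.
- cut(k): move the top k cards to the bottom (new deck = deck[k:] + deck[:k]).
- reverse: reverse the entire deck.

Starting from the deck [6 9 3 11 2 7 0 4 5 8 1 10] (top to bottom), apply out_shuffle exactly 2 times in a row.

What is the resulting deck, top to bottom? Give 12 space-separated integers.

Answer: 6 11 0 8 9 2 4 1 3 7 5 10

Derivation:
After op 1 (out_shuffle): [6 0 9 4 3 5 11 8 2 1 7 10]
After op 2 (out_shuffle): [6 11 0 8 9 2 4 1 3 7 5 10]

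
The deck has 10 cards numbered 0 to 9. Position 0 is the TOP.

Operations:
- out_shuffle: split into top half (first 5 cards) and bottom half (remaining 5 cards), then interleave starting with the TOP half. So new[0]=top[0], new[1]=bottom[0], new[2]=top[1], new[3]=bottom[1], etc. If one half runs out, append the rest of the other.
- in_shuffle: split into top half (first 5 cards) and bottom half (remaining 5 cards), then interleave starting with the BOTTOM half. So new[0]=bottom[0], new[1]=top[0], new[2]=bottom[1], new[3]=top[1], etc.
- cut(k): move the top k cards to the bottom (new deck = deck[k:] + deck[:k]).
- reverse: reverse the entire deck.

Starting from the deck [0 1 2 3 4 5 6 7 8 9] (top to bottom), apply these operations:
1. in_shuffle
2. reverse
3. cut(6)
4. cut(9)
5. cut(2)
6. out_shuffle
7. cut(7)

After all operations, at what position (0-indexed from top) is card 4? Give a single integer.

After op 1 (in_shuffle): [5 0 6 1 7 2 8 3 9 4]
After op 2 (reverse): [4 9 3 8 2 7 1 6 0 5]
After op 3 (cut(6)): [1 6 0 5 4 9 3 8 2 7]
After op 4 (cut(9)): [7 1 6 0 5 4 9 3 8 2]
After op 5 (cut(2)): [6 0 5 4 9 3 8 2 7 1]
After op 6 (out_shuffle): [6 3 0 8 5 2 4 7 9 1]
After op 7 (cut(7)): [7 9 1 6 3 0 8 5 2 4]
Card 4 is at position 9.

Answer: 9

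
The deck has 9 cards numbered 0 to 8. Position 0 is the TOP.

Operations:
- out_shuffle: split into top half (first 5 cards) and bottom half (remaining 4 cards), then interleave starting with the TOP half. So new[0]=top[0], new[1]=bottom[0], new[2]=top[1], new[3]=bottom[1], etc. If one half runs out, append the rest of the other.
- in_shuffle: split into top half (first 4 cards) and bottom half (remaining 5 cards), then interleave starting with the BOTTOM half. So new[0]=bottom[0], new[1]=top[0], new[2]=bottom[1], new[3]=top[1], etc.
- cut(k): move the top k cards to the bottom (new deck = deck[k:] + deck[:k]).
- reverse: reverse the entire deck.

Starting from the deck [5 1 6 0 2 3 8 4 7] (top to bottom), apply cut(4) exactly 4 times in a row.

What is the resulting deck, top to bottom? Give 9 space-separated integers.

Answer: 4 7 5 1 6 0 2 3 8

Derivation:
After op 1 (cut(4)): [2 3 8 4 7 5 1 6 0]
After op 2 (cut(4)): [7 5 1 6 0 2 3 8 4]
After op 3 (cut(4)): [0 2 3 8 4 7 5 1 6]
After op 4 (cut(4)): [4 7 5 1 6 0 2 3 8]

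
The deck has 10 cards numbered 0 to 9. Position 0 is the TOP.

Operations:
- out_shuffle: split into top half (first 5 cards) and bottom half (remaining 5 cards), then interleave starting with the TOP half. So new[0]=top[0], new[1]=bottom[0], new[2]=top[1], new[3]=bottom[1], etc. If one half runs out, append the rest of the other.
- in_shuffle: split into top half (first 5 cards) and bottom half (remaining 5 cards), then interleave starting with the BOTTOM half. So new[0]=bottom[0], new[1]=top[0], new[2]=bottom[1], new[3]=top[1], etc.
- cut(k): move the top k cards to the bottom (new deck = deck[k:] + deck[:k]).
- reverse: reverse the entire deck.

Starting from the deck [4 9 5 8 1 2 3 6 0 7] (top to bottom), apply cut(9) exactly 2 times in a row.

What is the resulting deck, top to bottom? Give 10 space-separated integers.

After op 1 (cut(9)): [7 4 9 5 8 1 2 3 6 0]
After op 2 (cut(9)): [0 7 4 9 5 8 1 2 3 6]

Answer: 0 7 4 9 5 8 1 2 3 6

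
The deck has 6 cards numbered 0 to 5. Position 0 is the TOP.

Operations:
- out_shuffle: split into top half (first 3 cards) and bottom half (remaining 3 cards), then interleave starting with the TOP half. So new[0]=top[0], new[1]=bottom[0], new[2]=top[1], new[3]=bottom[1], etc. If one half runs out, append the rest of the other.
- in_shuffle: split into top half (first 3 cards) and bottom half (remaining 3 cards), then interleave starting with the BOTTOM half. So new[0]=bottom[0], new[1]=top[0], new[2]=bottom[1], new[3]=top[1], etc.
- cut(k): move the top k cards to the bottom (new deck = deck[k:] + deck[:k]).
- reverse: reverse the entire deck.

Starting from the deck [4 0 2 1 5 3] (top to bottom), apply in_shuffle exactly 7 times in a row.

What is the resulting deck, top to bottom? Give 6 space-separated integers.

Answer: 1 4 5 0 3 2

Derivation:
After op 1 (in_shuffle): [1 4 5 0 3 2]
After op 2 (in_shuffle): [0 1 3 4 2 5]
After op 3 (in_shuffle): [4 0 2 1 5 3]
After op 4 (in_shuffle): [1 4 5 0 3 2]
After op 5 (in_shuffle): [0 1 3 4 2 5]
After op 6 (in_shuffle): [4 0 2 1 5 3]
After op 7 (in_shuffle): [1 4 5 0 3 2]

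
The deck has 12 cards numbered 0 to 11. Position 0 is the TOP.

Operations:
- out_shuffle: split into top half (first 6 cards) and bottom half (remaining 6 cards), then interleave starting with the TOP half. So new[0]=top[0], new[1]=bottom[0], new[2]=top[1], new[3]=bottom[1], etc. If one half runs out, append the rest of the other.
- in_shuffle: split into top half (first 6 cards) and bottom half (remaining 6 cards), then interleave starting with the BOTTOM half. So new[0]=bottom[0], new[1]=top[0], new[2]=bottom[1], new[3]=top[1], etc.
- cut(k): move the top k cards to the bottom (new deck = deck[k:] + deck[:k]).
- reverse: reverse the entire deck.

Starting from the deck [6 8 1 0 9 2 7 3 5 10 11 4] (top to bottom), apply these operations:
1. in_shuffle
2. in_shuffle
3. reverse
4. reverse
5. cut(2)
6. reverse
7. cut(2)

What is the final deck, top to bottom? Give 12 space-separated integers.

After op 1 (in_shuffle): [7 6 3 8 5 1 10 0 11 9 4 2]
After op 2 (in_shuffle): [10 7 0 6 11 3 9 8 4 5 2 1]
After op 3 (reverse): [1 2 5 4 8 9 3 11 6 0 7 10]
After op 4 (reverse): [10 7 0 6 11 3 9 8 4 5 2 1]
After op 5 (cut(2)): [0 6 11 3 9 8 4 5 2 1 10 7]
After op 6 (reverse): [7 10 1 2 5 4 8 9 3 11 6 0]
After op 7 (cut(2)): [1 2 5 4 8 9 3 11 6 0 7 10]

Answer: 1 2 5 4 8 9 3 11 6 0 7 10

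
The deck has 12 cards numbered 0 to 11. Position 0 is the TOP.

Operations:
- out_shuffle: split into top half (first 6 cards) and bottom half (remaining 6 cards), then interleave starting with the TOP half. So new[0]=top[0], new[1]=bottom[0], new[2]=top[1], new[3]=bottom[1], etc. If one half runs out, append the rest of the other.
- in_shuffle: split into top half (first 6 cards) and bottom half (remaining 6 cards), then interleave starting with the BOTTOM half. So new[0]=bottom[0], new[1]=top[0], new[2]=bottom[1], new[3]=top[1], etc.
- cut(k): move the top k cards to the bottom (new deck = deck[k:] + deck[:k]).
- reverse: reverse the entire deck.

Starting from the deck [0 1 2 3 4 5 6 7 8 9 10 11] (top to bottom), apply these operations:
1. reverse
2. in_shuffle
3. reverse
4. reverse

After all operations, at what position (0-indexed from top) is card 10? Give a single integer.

After op 1 (reverse): [11 10 9 8 7 6 5 4 3 2 1 0]
After op 2 (in_shuffle): [5 11 4 10 3 9 2 8 1 7 0 6]
After op 3 (reverse): [6 0 7 1 8 2 9 3 10 4 11 5]
After op 4 (reverse): [5 11 4 10 3 9 2 8 1 7 0 6]
Card 10 is at position 3.

Answer: 3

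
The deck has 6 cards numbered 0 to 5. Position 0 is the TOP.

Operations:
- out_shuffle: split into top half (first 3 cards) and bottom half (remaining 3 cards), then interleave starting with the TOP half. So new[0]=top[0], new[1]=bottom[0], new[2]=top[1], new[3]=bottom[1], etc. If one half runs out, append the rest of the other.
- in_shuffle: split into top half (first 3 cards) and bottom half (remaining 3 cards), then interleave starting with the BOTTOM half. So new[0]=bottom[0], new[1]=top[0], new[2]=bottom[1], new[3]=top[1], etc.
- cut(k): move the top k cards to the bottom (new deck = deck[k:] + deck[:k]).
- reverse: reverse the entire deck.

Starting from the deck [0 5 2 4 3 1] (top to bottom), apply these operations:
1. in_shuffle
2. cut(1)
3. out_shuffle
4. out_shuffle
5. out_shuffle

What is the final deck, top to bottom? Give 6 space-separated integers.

After op 1 (in_shuffle): [4 0 3 5 1 2]
After op 2 (cut(1)): [0 3 5 1 2 4]
After op 3 (out_shuffle): [0 1 3 2 5 4]
After op 4 (out_shuffle): [0 2 1 5 3 4]
After op 5 (out_shuffle): [0 5 2 3 1 4]

Answer: 0 5 2 3 1 4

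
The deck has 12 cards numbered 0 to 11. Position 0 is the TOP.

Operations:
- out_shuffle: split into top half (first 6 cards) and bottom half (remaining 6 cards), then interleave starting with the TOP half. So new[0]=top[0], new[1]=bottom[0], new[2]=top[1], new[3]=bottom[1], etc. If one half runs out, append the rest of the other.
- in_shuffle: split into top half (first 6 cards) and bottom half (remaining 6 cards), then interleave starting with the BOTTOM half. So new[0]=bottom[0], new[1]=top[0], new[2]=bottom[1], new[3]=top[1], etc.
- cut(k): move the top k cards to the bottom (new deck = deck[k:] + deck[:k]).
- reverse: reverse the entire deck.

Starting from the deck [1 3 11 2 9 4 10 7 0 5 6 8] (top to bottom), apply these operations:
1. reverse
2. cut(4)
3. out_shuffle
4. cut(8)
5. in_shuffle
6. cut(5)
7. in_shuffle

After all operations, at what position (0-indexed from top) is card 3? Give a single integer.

Answer: 0

Derivation:
After op 1 (reverse): [8 6 5 0 7 10 4 9 2 11 3 1]
After op 2 (cut(4)): [7 10 4 9 2 11 3 1 8 6 5 0]
After op 3 (out_shuffle): [7 3 10 1 4 8 9 6 2 5 11 0]
After op 4 (cut(8)): [2 5 11 0 7 3 10 1 4 8 9 6]
After op 5 (in_shuffle): [10 2 1 5 4 11 8 0 9 7 6 3]
After op 6 (cut(5)): [11 8 0 9 7 6 3 10 2 1 5 4]
After op 7 (in_shuffle): [3 11 10 8 2 0 1 9 5 7 4 6]
Card 3 is at position 0.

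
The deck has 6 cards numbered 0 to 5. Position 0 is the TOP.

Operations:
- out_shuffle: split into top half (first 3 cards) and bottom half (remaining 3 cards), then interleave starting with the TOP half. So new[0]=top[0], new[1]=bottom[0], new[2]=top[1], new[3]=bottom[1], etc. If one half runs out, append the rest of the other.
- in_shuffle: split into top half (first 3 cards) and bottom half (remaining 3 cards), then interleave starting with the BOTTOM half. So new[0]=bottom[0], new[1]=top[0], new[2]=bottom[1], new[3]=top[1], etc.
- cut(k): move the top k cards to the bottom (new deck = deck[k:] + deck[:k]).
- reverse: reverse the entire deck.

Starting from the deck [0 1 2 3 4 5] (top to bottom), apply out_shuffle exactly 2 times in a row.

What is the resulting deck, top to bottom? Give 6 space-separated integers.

After op 1 (out_shuffle): [0 3 1 4 2 5]
After op 2 (out_shuffle): [0 4 3 2 1 5]

Answer: 0 4 3 2 1 5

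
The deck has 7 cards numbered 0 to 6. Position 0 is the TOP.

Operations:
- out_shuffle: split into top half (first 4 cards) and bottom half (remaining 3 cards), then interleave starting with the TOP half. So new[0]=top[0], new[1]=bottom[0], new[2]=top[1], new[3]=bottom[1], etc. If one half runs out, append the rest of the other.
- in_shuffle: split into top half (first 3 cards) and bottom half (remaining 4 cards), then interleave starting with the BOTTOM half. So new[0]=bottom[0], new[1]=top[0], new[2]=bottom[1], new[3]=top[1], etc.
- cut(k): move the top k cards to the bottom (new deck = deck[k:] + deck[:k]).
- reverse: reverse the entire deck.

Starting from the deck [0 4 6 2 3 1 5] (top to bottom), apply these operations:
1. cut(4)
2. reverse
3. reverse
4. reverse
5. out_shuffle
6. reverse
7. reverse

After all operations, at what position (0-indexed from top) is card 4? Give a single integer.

Answer: 4

Derivation:
After op 1 (cut(4)): [3 1 5 0 4 6 2]
After op 2 (reverse): [2 6 4 0 5 1 3]
After op 3 (reverse): [3 1 5 0 4 6 2]
After op 4 (reverse): [2 6 4 0 5 1 3]
After op 5 (out_shuffle): [2 5 6 1 4 3 0]
After op 6 (reverse): [0 3 4 1 6 5 2]
After op 7 (reverse): [2 5 6 1 4 3 0]
Card 4 is at position 4.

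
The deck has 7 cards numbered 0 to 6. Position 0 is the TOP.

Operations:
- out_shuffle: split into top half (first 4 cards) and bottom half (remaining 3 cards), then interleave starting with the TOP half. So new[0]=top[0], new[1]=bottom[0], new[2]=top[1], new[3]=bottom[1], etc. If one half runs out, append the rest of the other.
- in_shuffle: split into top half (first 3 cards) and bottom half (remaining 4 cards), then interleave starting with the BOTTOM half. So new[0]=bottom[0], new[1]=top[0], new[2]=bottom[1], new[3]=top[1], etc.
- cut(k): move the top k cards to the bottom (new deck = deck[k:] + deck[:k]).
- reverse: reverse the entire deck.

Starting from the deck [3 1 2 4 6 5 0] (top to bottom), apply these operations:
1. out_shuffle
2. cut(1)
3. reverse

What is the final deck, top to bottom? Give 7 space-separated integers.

Answer: 3 4 0 2 5 1 6

Derivation:
After op 1 (out_shuffle): [3 6 1 5 2 0 4]
After op 2 (cut(1)): [6 1 5 2 0 4 3]
After op 3 (reverse): [3 4 0 2 5 1 6]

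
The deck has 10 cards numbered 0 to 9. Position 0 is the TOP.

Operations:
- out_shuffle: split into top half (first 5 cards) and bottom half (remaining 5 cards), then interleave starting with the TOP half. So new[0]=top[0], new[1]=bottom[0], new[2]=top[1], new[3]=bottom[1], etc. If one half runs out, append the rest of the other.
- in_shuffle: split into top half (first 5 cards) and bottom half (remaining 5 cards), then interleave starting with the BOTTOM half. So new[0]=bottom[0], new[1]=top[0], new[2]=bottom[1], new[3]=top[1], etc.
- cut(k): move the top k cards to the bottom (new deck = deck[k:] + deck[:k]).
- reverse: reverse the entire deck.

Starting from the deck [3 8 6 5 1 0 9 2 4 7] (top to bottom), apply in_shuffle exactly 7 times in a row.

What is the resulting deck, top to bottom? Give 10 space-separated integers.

Answer: 2 1 8 7 9 5 3 4 0 6

Derivation:
After op 1 (in_shuffle): [0 3 9 8 2 6 4 5 7 1]
After op 2 (in_shuffle): [6 0 4 3 5 9 7 8 1 2]
After op 3 (in_shuffle): [9 6 7 0 8 4 1 3 2 5]
After op 4 (in_shuffle): [4 9 1 6 3 7 2 0 5 8]
After op 5 (in_shuffle): [7 4 2 9 0 1 5 6 8 3]
After op 6 (in_shuffle): [1 7 5 4 6 2 8 9 3 0]
After op 7 (in_shuffle): [2 1 8 7 9 5 3 4 0 6]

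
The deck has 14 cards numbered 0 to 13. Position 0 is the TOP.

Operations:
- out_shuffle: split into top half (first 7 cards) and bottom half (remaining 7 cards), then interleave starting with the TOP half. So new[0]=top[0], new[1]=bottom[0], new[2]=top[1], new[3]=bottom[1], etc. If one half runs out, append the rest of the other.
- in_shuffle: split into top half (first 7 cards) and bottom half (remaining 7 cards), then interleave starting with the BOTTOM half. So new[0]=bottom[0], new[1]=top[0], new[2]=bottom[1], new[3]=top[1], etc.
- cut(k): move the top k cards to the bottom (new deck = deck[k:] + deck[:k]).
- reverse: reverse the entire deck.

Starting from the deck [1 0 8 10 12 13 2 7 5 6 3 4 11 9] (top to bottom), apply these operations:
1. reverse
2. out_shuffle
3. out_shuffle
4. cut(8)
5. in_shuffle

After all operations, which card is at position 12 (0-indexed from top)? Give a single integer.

Answer: 5

Derivation:
After op 1 (reverse): [9 11 4 3 6 5 7 2 13 12 10 8 0 1]
After op 2 (out_shuffle): [9 2 11 13 4 12 3 10 6 8 5 0 7 1]
After op 3 (out_shuffle): [9 10 2 6 11 8 13 5 4 0 12 7 3 1]
After op 4 (cut(8)): [4 0 12 7 3 1 9 10 2 6 11 8 13 5]
After op 5 (in_shuffle): [10 4 2 0 6 12 11 7 8 3 13 1 5 9]
Position 12: card 5.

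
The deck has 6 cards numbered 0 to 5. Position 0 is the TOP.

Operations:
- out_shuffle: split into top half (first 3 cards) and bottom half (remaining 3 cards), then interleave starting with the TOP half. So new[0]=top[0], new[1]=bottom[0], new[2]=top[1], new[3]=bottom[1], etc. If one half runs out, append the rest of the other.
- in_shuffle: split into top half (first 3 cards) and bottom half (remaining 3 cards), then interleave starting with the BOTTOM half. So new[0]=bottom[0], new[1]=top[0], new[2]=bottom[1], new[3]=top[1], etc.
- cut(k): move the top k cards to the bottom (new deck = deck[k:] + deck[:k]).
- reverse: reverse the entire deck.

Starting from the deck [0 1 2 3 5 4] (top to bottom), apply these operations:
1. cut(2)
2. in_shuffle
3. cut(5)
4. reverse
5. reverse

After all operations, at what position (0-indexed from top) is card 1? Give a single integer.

Answer: 5

Derivation:
After op 1 (cut(2)): [2 3 5 4 0 1]
After op 2 (in_shuffle): [4 2 0 3 1 5]
After op 3 (cut(5)): [5 4 2 0 3 1]
After op 4 (reverse): [1 3 0 2 4 5]
After op 5 (reverse): [5 4 2 0 3 1]
Card 1 is at position 5.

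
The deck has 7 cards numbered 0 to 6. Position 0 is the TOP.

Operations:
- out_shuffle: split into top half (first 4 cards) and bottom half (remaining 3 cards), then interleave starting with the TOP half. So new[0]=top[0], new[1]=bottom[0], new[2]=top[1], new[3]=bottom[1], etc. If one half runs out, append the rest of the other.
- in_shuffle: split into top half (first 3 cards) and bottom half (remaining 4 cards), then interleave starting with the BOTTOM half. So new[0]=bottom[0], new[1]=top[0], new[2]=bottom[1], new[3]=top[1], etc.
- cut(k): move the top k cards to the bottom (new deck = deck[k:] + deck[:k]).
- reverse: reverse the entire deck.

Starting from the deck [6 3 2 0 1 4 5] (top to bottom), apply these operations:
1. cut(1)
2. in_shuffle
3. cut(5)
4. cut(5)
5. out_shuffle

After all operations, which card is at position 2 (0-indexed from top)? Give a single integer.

After op 1 (cut(1)): [3 2 0 1 4 5 6]
After op 2 (in_shuffle): [1 3 4 2 5 0 6]
After op 3 (cut(5)): [0 6 1 3 4 2 5]
After op 4 (cut(5)): [2 5 0 6 1 3 4]
After op 5 (out_shuffle): [2 1 5 3 0 4 6]
Position 2: card 5.

Answer: 5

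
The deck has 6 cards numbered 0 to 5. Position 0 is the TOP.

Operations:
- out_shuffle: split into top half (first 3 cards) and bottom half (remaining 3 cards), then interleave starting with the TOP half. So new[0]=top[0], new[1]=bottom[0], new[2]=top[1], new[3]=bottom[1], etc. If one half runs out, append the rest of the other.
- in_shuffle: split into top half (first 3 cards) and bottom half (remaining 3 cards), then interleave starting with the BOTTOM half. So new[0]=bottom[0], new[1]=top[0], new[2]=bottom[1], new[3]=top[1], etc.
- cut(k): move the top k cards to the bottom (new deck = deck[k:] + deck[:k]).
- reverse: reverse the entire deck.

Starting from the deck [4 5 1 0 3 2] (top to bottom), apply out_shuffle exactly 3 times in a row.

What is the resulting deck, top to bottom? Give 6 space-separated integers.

Answer: 4 1 3 5 0 2

Derivation:
After op 1 (out_shuffle): [4 0 5 3 1 2]
After op 2 (out_shuffle): [4 3 0 1 5 2]
After op 3 (out_shuffle): [4 1 3 5 0 2]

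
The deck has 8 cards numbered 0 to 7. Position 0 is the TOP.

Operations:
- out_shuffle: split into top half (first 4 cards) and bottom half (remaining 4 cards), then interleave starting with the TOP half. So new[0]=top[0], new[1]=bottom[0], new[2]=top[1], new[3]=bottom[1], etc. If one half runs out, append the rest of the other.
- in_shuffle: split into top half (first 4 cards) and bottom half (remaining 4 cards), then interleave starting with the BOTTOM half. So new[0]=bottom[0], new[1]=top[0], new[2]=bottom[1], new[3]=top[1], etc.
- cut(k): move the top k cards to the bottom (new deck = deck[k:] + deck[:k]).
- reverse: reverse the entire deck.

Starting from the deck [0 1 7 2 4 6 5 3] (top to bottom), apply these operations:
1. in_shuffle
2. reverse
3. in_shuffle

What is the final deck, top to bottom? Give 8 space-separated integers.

Answer: 1 2 6 3 0 7 4 5

Derivation:
After op 1 (in_shuffle): [4 0 6 1 5 7 3 2]
After op 2 (reverse): [2 3 7 5 1 6 0 4]
After op 3 (in_shuffle): [1 2 6 3 0 7 4 5]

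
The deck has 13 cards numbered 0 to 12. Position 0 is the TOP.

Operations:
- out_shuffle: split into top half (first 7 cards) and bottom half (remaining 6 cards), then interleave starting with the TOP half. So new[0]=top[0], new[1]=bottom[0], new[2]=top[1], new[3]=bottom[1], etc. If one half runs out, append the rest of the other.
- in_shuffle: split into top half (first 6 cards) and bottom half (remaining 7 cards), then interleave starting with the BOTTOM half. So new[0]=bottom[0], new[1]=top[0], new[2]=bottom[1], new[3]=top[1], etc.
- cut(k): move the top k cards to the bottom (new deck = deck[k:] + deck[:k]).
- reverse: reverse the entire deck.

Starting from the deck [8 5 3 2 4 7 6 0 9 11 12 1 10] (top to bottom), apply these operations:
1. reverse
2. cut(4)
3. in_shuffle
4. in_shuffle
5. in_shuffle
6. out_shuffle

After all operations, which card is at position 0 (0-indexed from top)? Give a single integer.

Answer: 4

Derivation:
After op 1 (reverse): [10 1 12 11 9 0 6 7 4 2 3 5 8]
After op 2 (cut(4)): [9 0 6 7 4 2 3 5 8 10 1 12 11]
After op 3 (in_shuffle): [3 9 5 0 8 6 10 7 1 4 12 2 11]
After op 4 (in_shuffle): [10 3 7 9 1 5 4 0 12 8 2 6 11]
After op 5 (in_shuffle): [4 10 0 3 12 7 8 9 2 1 6 5 11]
After op 6 (out_shuffle): [4 9 10 2 0 1 3 6 12 5 7 11 8]
Position 0: card 4.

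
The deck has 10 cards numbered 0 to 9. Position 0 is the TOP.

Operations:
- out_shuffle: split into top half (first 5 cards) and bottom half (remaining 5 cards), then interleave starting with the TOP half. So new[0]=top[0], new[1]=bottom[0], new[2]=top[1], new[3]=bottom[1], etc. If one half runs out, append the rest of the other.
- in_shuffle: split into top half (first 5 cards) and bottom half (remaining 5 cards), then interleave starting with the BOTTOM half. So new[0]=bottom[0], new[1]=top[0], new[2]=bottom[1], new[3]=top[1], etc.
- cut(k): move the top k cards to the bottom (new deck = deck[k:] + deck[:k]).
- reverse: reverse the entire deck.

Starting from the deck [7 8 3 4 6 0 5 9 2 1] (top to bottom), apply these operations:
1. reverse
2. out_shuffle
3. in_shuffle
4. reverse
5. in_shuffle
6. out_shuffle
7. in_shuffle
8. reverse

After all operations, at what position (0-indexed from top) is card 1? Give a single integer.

After op 1 (reverse): [1 2 9 5 0 6 4 3 8 7]
After op 2 (out_shuffle): [1 6 2 4 9 3 5 8 0 7]
After op 3 (in_shuffle): [3 1 5 6 8 2 0 4 7 9]
After op 4 (reverse): [9 7 4 0 2 8 6 5 1 3]
After op 5 (in_shuffle): [8 9 6 7 5 4 1 0 3 2]
After op 6 (out_shuffle): [8 4 9 1 6 0 7 3 5 2]
After op 7 (in_shuffle): [0 8 7 4 3 9 5 1 2 6]
After op 8 (reverse): [6 2 1 5 9 3 4 7 8 0]
Card 1 is at position 2.

Answer: 2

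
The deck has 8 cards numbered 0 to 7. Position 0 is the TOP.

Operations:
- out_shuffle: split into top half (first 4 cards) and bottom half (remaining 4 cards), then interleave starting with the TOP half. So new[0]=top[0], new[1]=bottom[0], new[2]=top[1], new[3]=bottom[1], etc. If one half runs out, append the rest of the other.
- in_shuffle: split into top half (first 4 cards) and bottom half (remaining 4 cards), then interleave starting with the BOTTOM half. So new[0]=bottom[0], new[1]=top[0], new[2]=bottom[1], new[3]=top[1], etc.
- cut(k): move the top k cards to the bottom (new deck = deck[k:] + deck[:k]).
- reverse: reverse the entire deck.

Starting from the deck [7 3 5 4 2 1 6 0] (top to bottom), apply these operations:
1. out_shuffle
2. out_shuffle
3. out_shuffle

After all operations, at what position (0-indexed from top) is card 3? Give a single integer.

Answer: 1

Derivation:
After op 1 (out_shuffle): [7 2 3 1 5 6 4 0]
After op 2 (out_shuffle): [7 5 2 6 3 4 1 0]
After op 3 (out_shuffle): [7 3 5 4 2 1 6 0]
Card 3 is at position 1.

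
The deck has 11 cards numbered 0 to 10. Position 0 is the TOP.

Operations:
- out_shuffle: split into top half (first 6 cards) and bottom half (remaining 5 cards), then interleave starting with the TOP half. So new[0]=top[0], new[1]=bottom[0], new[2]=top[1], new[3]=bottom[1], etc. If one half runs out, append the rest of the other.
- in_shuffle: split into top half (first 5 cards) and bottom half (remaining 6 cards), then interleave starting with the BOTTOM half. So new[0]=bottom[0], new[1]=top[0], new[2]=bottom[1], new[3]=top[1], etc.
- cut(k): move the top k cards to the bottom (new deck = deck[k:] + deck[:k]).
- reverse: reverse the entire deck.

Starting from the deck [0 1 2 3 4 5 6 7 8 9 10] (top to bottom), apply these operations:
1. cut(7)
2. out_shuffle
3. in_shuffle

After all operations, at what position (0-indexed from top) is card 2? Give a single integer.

Answer: 3

Derivation:
After op 1 (cut(7)): [7 8 9 10 0 1 2 3 4 5 6]
After op 2 (out_shuffle): [7 2 8 3 9 4 10 5 0 6 1]
After op 3 (in_shuffle): [4 7 10 2 5 8 0 3 6 9 1]
Card 2 is at position 3.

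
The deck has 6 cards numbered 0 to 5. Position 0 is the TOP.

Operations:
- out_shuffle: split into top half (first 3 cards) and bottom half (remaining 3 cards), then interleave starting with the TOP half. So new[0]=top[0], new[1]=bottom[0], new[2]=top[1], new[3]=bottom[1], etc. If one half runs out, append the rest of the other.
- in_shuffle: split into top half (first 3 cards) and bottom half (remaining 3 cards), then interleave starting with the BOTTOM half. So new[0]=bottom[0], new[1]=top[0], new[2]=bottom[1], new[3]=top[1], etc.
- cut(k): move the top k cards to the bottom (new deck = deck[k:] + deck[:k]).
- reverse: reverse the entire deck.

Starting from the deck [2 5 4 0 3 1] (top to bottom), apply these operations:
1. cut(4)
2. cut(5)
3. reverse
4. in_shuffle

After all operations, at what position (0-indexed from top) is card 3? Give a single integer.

After op 1 (cut(4)): [3 1 2 5 4 0]
After op 2 (cut(5)): [0 3 1 2 5 4]
After op 3 (reverse): [4 5 2 1 3 0]
After op 4 (in_shuffle): [1 4 3 5 0 2]
Card 3 is at position 2.

Answer: 2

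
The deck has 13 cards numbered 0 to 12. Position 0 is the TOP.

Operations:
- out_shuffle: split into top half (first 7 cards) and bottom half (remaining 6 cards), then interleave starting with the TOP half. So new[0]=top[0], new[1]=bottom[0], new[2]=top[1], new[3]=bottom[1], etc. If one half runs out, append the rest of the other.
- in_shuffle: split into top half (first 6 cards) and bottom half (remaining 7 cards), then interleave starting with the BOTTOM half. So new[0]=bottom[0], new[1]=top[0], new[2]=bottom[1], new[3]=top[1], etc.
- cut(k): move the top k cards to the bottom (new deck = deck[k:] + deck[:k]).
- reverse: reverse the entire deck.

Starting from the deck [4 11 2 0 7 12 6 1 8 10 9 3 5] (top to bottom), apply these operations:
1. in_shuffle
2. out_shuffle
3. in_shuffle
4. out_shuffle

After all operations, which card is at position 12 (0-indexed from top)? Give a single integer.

After op 1 (in_shuffle): [6 4 1 11 8 2 10 0 9 7 3 12 5]
After op 2 (out_shuffle): [6 0 4 9 1 7 11 3 8 12 2 5 10]
After op 3 (in_shuffle): [11 6 3 0 8 4 12 9 2 1 5 7 10]
After op 4 (out_shuffle): [11 9 6 2 3 1 0 5 8 7 4 10 12]
Position 12: card 12.

Answer: 12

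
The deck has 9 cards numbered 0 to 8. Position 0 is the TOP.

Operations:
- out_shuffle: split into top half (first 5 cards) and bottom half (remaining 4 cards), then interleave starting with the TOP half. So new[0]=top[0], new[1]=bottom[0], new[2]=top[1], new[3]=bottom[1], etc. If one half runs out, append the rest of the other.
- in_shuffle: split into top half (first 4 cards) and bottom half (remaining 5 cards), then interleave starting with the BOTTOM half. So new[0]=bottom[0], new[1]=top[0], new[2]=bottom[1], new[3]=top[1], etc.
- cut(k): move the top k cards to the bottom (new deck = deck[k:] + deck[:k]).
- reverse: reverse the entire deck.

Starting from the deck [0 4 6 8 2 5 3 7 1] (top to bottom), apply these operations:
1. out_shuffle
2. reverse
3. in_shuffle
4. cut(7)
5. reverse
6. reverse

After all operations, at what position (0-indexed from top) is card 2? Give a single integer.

After op 1 (out_shuffle): [0 5 4 3 6 7 8 1 2]
After op 2 (reverse): [2 1 8 7 6 3 4 5 0]
After op 3 (in_shuffle): [6 2 3 1 4 8 5 7 0]
After op 4 (cut(7)): [7 0 6 2 3 1 4 8 5]
After op 5 (reverse): [5 8 4 1 3 2 6 0 7]
After op 6 (reverse): [7 0 6 2 3 1 4 8 5]
Card 2 is at position 3.

Answer: 3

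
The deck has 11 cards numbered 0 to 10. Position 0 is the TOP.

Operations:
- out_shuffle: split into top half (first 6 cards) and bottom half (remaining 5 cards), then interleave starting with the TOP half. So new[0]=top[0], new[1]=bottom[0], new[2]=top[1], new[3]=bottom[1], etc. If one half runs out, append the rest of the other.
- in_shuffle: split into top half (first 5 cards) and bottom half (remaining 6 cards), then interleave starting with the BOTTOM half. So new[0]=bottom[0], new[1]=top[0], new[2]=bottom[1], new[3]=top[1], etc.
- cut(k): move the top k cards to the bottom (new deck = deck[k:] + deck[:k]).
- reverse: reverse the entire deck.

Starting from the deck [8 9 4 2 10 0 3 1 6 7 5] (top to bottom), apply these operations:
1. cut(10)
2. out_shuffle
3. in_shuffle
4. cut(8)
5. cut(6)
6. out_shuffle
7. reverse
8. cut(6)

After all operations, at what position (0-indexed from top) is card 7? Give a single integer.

Answer: 5

Derivation:
After op 1 (cut(10)): [5 8 9 4 2 10 0 3 1 6 7]
After op 2 (out_shuffle): [5 0 8 3 9 1 4 6 2 7 10]
After op 3 (in_shuffle): [1 5 4 0 6 8 2 3 7 9 10]
After op 4 (cut(8)): [7 9 10 1 5 4 0 6 8 2 3]
After op 5 (cut(6)): [0 6 8 2 3 7 9 10 1 5 4]
After op 6 (out_shuffle): [0 9 6 10 8 1 2 5 3 4 7]
After op 7 (reverse): [7 4 3 5 2 1 8 10 6 9 0]
After op 8 (cut(6)): [8 10 6 9 0 7 4 3 5 2 1]
Card 7 is at position 5.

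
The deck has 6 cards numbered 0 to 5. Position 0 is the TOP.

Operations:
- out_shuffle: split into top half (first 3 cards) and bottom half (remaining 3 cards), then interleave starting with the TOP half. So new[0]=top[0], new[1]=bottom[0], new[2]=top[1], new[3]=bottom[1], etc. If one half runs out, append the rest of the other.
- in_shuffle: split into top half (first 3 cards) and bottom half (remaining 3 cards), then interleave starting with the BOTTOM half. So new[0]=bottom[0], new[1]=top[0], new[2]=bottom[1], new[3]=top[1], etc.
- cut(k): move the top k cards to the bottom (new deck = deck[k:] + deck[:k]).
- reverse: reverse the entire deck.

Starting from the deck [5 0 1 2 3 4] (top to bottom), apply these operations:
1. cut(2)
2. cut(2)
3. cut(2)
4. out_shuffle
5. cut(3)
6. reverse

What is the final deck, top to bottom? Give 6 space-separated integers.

After op 1 (cut(2)): [1 2 3 4 5 0]
After op 2 (cut(2)): [3 4 5 0 1 2]
After op 3 (cut(2)): [5 0 1 2 3 4]
After op 4 (out_shuffle): [5 2 0 3 1 4]
After op 5 (cut(3)): [3 1 4 5 2 0]
After op 6 (reverse): [0 2 5 4 1 3]

Answer: 0 2 5 4 1 3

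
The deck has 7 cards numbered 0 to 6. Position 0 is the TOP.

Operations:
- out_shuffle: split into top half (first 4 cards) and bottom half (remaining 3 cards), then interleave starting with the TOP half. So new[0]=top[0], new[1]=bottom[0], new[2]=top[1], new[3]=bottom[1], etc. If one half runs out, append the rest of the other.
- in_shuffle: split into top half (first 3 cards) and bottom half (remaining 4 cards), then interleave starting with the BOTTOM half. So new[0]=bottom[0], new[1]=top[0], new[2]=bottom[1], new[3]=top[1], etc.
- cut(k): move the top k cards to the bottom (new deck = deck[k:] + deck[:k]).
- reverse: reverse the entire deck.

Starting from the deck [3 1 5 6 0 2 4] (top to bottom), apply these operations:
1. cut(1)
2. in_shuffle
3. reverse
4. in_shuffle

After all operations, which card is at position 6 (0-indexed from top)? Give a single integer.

After op 1 (cut(1)): [1 5 6 0 2 4 3]
After op 2 (in_shuffle): [0 1 2 5 4 6 3]
After op 3 (reverse): [3 6 4 5 2 1 0]
After op 4 (in_shuffle): [5 3 2 6 1 4 0]
Position 6: card 0.

Answer: 0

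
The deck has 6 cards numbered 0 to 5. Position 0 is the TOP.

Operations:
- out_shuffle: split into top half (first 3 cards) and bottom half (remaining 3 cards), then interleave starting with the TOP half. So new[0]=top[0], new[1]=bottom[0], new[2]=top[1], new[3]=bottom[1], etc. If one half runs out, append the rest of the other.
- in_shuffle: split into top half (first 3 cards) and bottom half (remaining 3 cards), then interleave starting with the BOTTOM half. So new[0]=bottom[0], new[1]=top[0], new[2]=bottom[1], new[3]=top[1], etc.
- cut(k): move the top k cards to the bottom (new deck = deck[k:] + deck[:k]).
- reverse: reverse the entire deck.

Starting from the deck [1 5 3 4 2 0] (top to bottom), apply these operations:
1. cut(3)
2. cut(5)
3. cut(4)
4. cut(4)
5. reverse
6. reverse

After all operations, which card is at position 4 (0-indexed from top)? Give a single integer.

Answer: 3

Derivation:
After op 1 (cut(3)): [4 2 0 1 5 3]
After op 2 (cut(5)): [3 4 2 0 1 5]
After op 3 (cut(4)): [1 5 3 4 2 0]
After op 4 (cut(4)): [2 0 1 5 3 4]
After op 5 (reverse): [4 3 5 1 0 2]
After op 6 (reverse): [2 0 1 5 3 4]
Position 4: card 3.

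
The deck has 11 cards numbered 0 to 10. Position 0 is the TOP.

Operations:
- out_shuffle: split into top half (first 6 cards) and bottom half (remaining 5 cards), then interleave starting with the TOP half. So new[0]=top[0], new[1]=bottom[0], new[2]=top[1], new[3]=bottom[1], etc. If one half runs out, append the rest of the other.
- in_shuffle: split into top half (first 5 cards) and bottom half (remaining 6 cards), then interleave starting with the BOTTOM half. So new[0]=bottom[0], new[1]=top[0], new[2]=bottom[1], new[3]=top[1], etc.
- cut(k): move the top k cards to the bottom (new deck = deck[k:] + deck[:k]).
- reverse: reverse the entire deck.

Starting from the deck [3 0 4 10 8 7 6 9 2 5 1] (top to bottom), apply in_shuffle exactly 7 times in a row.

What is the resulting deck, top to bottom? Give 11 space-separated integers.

After op 1 (in_shuffle): [7 3 6 0 9 4 2 10 5 8 1]
After op 2 (in_shuffle): [4 7 2 3 10 6 5 0 8 9 1]
After op 3 (in_shuffle): [6 4 5 7 0 2 8 3 9 10 1]
After op 4 (in_shuffle): [2 6 8 4 3 5 9 7 10 0 1]
After op 5 (in_shuffle): [5 2 9 6 7 8 10 4 0 3 1]
After op 6 (in_shuffle): [8 5 10 2 4 9 0 6 3 7 1]
After op 7 (in_shuffle): [9 8 0 5 6 10 3 2 7 4 1]

Answer: 9 8 0 5 6 10 3 2 7 4 1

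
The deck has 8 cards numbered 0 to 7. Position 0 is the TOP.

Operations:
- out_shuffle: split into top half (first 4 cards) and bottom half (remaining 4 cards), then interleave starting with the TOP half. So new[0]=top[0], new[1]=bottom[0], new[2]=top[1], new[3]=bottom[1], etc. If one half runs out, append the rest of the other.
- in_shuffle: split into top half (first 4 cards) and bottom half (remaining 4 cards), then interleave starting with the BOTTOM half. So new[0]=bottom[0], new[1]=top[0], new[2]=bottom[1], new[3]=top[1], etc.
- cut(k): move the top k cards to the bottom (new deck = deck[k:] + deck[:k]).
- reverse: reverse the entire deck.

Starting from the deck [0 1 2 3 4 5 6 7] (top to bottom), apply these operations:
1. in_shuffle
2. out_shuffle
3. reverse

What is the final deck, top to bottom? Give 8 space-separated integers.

After op 1 (in_shuffle): [4 0 5 1 6 2 7 3]
After op 2 (out_shuffle): [4 6 0 2 5 7 1 3]
After op 3 (reverse): [3 1 7 5 2 0 6 4]

Answer: 3 1 7 5 2 0 6 4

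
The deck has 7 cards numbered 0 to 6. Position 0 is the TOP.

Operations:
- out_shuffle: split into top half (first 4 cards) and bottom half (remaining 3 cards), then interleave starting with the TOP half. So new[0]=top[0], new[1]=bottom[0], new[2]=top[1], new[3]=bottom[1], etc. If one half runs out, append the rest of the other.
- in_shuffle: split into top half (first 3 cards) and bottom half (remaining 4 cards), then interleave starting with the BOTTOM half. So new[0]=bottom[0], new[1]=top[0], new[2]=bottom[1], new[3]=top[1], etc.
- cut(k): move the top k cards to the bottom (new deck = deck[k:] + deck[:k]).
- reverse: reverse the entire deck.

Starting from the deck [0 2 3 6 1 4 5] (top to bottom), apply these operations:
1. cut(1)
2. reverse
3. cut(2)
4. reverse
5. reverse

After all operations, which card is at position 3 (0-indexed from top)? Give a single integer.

After op 1 (cut(1)): [2 3 6 1 4 5 0]
After op 2 (reverse): [0 5 4 1 6 3 2]
After op 3 (cut(2)): [4 1 6 3 2 0 5]
After op 4 (reverse): [5 0 2 3 6 1 4]
After op 5 (reverse): [4 1 6 3 2 0 5]
Position 3: card 3.

Answer: 3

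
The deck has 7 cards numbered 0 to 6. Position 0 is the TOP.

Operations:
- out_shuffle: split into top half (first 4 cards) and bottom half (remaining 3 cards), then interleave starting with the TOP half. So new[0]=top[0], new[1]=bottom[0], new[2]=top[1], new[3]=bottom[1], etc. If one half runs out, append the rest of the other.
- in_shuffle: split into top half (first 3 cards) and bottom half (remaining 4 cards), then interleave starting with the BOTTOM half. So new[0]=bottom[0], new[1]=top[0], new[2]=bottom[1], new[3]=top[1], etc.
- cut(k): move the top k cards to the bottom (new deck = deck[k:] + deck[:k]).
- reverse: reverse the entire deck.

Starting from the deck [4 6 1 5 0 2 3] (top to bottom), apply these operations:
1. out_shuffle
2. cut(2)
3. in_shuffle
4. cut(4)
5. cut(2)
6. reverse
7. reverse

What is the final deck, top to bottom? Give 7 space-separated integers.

After op 1 (out_shuffle): [4 0 6 2 1 3 5]
After op 2 (cut(2)): [6 2 1 3 5 4 0]
After op 3 (in_shuffle): [3 6 5 2 4 1 0]
After op 4 (cut(4)): [4 1 0 3 6 5 2]
After op 5 (cut(2)): [0 3 6 5 2 4 1]
After op 6 (reverse): [1 4 2 5 6 3 0]
After op 7 (reverse): [0 3 6 5 2 4 1]

Answer: 0 3 6 5 2 4 1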